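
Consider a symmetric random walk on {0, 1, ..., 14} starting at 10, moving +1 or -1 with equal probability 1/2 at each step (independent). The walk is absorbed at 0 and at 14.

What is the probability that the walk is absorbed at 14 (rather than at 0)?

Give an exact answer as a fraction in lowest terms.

Answer: 5/7

Derivation:
Symmetric walk (p = 1/2): the harmonic-function argument gives P(hit 14 before 0 | start at 10) = a/N.
P = 10/14 = 5/7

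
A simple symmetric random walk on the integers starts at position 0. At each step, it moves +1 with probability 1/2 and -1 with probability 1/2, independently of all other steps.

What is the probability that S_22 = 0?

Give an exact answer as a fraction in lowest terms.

Answer: 88179/524288

Derivation:
To return to 0 after 22 steps: need exactly 11 steps of +1 and 11 of -1.
Favorable paths: C(22,11) = 705432
Total paths: 2^22 = 4194304
P = 705432/4194304 = 88179/524288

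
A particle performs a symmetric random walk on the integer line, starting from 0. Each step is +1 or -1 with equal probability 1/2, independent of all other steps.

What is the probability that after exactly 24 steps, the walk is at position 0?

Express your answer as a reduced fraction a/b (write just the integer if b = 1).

To return to 0 after 24 steps: need exactly 12 steps of +1 and 12 of -1.
Favorable paths: C(24,12) = 2704156
Total paths: 2^24 = 16777216
P = 2704156/16777216 = 676039/4194304

Answer: 676039/4194304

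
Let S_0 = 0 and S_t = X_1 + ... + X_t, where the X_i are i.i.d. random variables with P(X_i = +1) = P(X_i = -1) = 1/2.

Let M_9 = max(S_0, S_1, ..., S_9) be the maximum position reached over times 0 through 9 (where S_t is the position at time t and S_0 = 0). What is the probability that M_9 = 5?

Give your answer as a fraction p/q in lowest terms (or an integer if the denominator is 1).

Let M_9 = max(S_0,...,S_9). Use the reflection principle: for j ≥ 1, #{paths with M_9 ≥ j} = #{S_9 ≥ j} + #{S_9 ≥ j+1}.
By reflection, #{M_9 ≥ 5} = #{S_9 ≥ 5} + #{S_9 ≥ 6} = 46 + 10 = 56.
#{M_9 ≥ 6} = #{S_9 ≥ 6} + #{S_9 ≥ 7} = 10 + 10 = 20.
#{M_9 = 5} = 56 - 20 = 36.
P(M_9 = 5) = 36/512 = 9/128

Answer: 9/128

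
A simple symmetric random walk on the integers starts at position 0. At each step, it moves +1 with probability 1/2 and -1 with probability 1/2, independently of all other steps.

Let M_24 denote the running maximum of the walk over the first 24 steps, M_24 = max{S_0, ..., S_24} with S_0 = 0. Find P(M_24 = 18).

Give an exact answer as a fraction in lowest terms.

Answer: 253/2097152

Derivation:
Let M_24 = max(S_0,...,S_24). Use the reflection principle: for j ≥ 1, #{paths with M_24 ≥ j} = #{S_24 ≥ j} + #{S_24 ≥ j+1}.
By reflection, #{M_24 ≥ 18} = #{S_24 ≥ 18} + #{S_24 ≥ 19} = 2325 + 301 = 2626.
#{M_24 ≥ 19} = #{S_24 ≥ 19} + #{S_24 ≥ 20} = 301 + 301 = 602.
#{M_24 = 18} = 2626 - 602 = 2024.
P(M_24 = 18) = 2024/16777216 = 253/2097152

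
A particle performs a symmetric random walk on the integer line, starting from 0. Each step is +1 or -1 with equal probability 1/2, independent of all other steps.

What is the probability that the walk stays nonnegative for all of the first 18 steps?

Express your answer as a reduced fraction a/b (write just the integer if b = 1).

Answer: 12155/65536

Derivation:
Let f(t,s) = #length-t paths at position s with S_1..S_t all ≥ 0.
f(t,s) = f(t-1,s-1) + f(t-1,s+1) for s ≥ 0; f(t,s) = 0 for s < 0.
t=0: f(0,0)=1
t=1: f(1,1)=1
t=2: f(2,0)=1 f(2,2)=1
t=3: f(3,1)=2 f(3,3)=1
t=4: f(4,0)=2 f(4,2)=3 f(4,4)=1
t=5: f(5,1)=5 f(5,3)=4 f(5,5)=1
t=6: f(6,0)=5 f(6,2)=9 f(6,4)=5 f(6,6)=1
t=7: f(7,1)=14 f(7,3)=14 f(7,5)=6 f(7,7)=1
t=8: f(8,0)=14 f(8,2)=28 f(8,4)=20 f(8,6)=7 f(8,8)=1
t=9: f(9,1)=42 f(9,3)=48 f(9,5)=27 f(9,7)=8 f(9,9)=1
t=10: f(10,0)=42 f(10,2)=90 f(10,4)=75 f(10,6)=35 f(10,8)=9 f(10,10)=1
t=11: f(11,1)=132 f(11,3)=165 f(11,5)=110 f(11,7)=44 f(11,9)=10 f(11,11)=1
t=12: f(12,0)=132 f(12,2)=297 f(12,4)=275 f(12,6)=154 f(12,8)=54 f(12,10)=11 f(12,12)=1
t=13: f(13,1)=429 f(13,3)=572 f(13,5)=429 f(13,7)=208 f(13,9)=65 f(13,11)=12 f(13,13)=1
t=14: f(14,0)=429 f(14,2)=1001 f(14,4)=1001 f(14,6)=637 f(14,8)=273 f(14,10)=77 f(14,12)=13 f(14,14)=1
t=15: f(15,1)=1430 f(15,3)=2002 f(15,5)=1638 f(15,7)=910 f(15,9)=350 f(15,11)=90 f(15,13)=14 f(15,15)=1
t=16: f(16,0)=1430 f(16,2)=3432 f(16,4)=3640 f(16,6)=2548 f(16,8)=1260 f(16,10)=440 f(16,12)=104 f(16,14)=15 f(16,16)=1
t=17: f(17,1)=4862 f(17,3)=7072 f(17,5)=6188 f(17,7)=3808 f(17,9)=1700 f(17,11)=544 f(17,13)=119 f(17,15)=16 f(17,17)=1
t=18: f(18,0)=4862 f(18,2)=11934 f(18,4)=13260 f(18,6)=9996 f(18,8)=5508 f(18,10)=2244 f(18,12)=663 f(18,14)=135 f(18,16)=17 f(18,18)=1
Σ_s f(18,s) = 48620
P = 48620/262144 = 12155/65536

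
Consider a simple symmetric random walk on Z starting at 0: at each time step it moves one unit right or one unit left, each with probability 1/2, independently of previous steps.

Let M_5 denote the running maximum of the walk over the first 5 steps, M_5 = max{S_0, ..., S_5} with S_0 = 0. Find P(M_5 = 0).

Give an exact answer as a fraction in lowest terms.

Answer: 5/16

Derivation:
Let M_5 = max(S_0,...,S_5). Use the reflection principle: for j ≥ 1, #{paths with M_5 ≥ j} = #{S_5 ≥ j} + #{S_5 ≥ j+1}.
P(M_5 ≥ 0) = 1 since S_0 = 0, so #{M_5 ≥ 0} = 32.
#{M_5 ≥ 1} = #{S_5 ≥ 1} + #{S_5 ≥ 2} = 16 + 6 = 22.
#{M_5 = 0} = 32 - 22 = 10.
P(M_5 = 0) = 10/32 = 5/16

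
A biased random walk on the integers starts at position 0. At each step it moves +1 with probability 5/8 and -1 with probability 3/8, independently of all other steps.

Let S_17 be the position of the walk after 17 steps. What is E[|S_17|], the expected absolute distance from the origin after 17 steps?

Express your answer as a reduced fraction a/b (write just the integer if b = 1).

S_17 takes values m ≡ 1 (mod 2) with |m| ≤ 17; P(S_17=m) = C(17,(17+m)/2) · (5/8)^((17+m)/2) · (3/8)^((17-m)/2).
Distribution: P(S=-17)=129140163/2251799813685248, P(S=-15)=3658971285/2251799813685248, P(S=-13)=6098285475/281474976710656, P(S=-11)=50819045625/281474976710656, P(S=-9)=592888865625/562949953421312, P(S=-7)=2569185084375/562949953421312, P(S=-5)=4281975140625/281474976710656, P(S=-3)=11214696796875/281474976710656, P(S=-1)=93455806640625/1125899906842624, P(S=1)=155759677734375/1125899906842624, P(S=3)=51919892578125/281474976710656, P(S=5)=55066552734375/281474976710656, P(S=7)=91777587890625/562949953421312, P(S=9)=58831787109375/562949953421312, P(S=11)=14007568359375/281474976710656, P(S=13)=4669189453125/281474976710656, P(S=15)=7781982421875/2251799813685248, P(S=17)=762939453125/2251799813685248
E[|S_17|] = Σ_m |m|·P(S_17=m) = 688857813161731/140737488355328

Answer: 688857813161731/140737488355328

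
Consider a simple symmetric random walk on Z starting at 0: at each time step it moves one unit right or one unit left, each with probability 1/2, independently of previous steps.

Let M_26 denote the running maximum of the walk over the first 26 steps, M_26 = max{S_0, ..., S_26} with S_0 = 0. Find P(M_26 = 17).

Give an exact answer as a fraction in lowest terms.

Answer: 7475/33554432

Derivation:
Let M_26 = max(S_0,...,S_26). Use the reflection principle: for j ≥ 1, #{paths with M_26 ≥ j} = #{S_26 ≥ j} + #{S_26 ≥ j+1}.
By reflection, #{M_26 ≥ 17} = #{S_26 ≥ 17} + #{S_26 ≥ 18} = 17902 + 17902 = 35804.
#{M_26 ≥ 18} = #{S_26 ≥ 18} + #{S_26 ≥ 19} = 17902 + 2952 = 20854.
#{M_26 = 17} = 35804 - 20854 = 14950.
P(M_26 = 17) = 14950/67108864 = 7475/33554432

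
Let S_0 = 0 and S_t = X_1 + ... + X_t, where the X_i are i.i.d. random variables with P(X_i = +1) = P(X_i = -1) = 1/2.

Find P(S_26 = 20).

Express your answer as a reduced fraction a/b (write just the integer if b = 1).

Answer: 325/8388608

Derivation:
To reach position 20 after 26 steps: need 23 steps of +1 and 3 of -1.
Favorable paths: C(26,23) = 2600
Total paths: 2^26 = 67108864
P = 2600/67108864 = 325/8388608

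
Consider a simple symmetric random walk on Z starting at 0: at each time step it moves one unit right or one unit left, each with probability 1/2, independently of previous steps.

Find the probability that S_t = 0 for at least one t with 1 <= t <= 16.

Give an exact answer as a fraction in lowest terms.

Count via complement. Let g(t,s) = #length-t paths at position s with S_1..S_t all ≠ 0.
g(t,s) = g(t-1,s-1) + g(t-1,s+1) for s ≠ 0; g(t,0) = 0.
t=0: g(0,0)=1
t=1: g(1,-1)=1 g(1,1)=1
t=2: g(2,-2)=1 g(2,2)=1
t=3: g(3,-3)=1 g(3,-1)=1 g(3,1)=1 g(3,3)=1
t=4: g(4,-4)=1 g(4,-2)=2 g(4,2)=2 g(4,4)=1
t=5: g(5,-5)=1 g(5,-3)=3 g(5,-1)=2 g(5,1)=2 g(5,3)=3 g(5,5)=1
t=6: g(6,-6)=1 g(6,-4)=4 g(6,-2)=5 g(6,2)=5 g(6,4)=4 g(6,6)=1
t=7: g(7,-7)=1 g(7,-5)=5 g(7,-3)=9 g(7,-1)=5 g(7,1)=5 g(7,3)=9 g(7,5)=5 g(7,7)=1
t=8: g(8,-8)=1 g(8,-6)=6 g(8,-4)=14 g(8,-2)=14 g(8,2)=14 g(8,4)=14 g(8,6)=6 g(8,8)=1
t=9: g(9,-9)=1 g(9,-7)=7 g(9,-5)=20 g(9,-3)=28 g(9,-1)=14 g(9,1)=14 g(9,3)=28 g(9,5)=20 g(9,7)=7 g(9,9)=1
t=10: g(10,-10)=1 g(10,-8)=8 g(10,-6)=27 g(10,-4)=48 g(10,-2)=42 g(10,2)=42 g(10,4)=48 g(10,6)=27 g(10,8)=8 g(10,10)=1
t=11: g(11,-11)=1 g(11,-9)=9 g(11,-7)=35 g(11,-5)=75 g(11,-3)=90 g(11,-1)=42 g(11,1)=42 g(11,3)=90 g(11,5)=75 g(11,7)=35 g(11,9)=9 g(11,11)=1
t=12: g(12,-12)=1 g(12,-10)=10 g(12,-8)=44 g(12,-6)=110 g(12,-4)=165 g(12,-2)=132 g(12,2)=132 g(12,4)=165 g(12,6)=110 g(12,8)=44 g(12,10)=10 g(12,12)=1
t=13: g(13,-13)=1 g(13,-11)=11 g(13,-9)=54 g(13,-7)=154 g(13,-5)=275 g(13,-3)=297 g(13,-1)=132 g(13,1)=132 g(13,3)=297 g(13,5)=275 g(13,7)=154 g(13,9)=54 g(13,11)=11 g(13,13)=1
t=14: g(14,-14)=1 g(14,-12)=12 g(14,-10)=65 g(14,-8)=208 g(14,-6)=429 g(14,-4)=572 g(14,-2)=429 g(14,2)=429 g(14,4)=572 g(14,6)=429 g(14,8)=208 g(14,10)=65 g(14,12)=12 g(14,14)=1
t=15: g(15,-15)=1 g(15,-13)=13 g(15,-11)=77 g(15,-9)=273 g(15,-7)=637 g(15,-5)=1001 g(15,-3)=1001 g(15,-1)=429 g(15,1)=429 g(15,3)=1001 g(15,5)=1001 g(15,7)=637 g(15,9)=273 g(15,11)=77 g(15,13)=13 g(15,15)=1
t=16: g(16,-16)=1 g(16,-14)=14 g(16,-12)=90 g(16,-10)=350 g(16,-8)=910 g(16,-6)=1638 g(16,-4)=2002 g(16,-2)=1430 g(16,2)=1430 g(16,4)=2002 g(16,6)=1638 g(16,8)=910 g(16,10)=350 g(16,12)=90 g(16,14)=14 g(16,16)=1
Paths never hitting 0: Σ_s g(16,s) = 12870
Paths hitting 0: 2^16 - 12870 = 52666
P = 52666/65536 = 26333/32768

Answer: 26333/32768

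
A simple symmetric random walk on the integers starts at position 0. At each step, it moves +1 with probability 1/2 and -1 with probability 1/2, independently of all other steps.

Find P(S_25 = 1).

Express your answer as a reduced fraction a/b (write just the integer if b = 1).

To reach position 1 after 25 steps: need 13 steps of +1 and 12 of -1.
Favorable paths: C(25,13) = 5200300
Total paths: 2^25 = 33554432
P = 5200300/33554432 = 1300075/8388608

Answer: 1300075/8388608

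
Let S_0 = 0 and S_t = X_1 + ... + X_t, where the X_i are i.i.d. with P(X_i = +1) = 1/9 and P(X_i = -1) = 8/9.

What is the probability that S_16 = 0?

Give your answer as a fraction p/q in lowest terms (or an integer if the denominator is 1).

Answer: 23991418880/205891132094649

Derivation:
To be at 0 after 16 steps: need exactly 8 steps of +1 and 8 of -1.
Number of such sequences: C(16,8) = 12870
Each has probability (1/9)^8 · (8/9)^8 = 16777216/1853020188851841
P = 12870 · 16777216/1853020188851841 = 23991418880/205891132094649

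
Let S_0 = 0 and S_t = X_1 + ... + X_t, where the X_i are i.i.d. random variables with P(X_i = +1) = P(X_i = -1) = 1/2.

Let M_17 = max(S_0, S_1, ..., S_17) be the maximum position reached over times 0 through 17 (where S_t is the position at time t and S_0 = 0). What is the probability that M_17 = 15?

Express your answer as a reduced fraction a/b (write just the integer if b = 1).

Answer: 17/131072

Derivation:
Let M_17 = max(S_0,...,S_17). Use the reflection principle: for j ≥ 1, #{paths with M_17 ≥ j} = #{S_17 ≥ j} + #{S_17 ≥ j+1}.
By reflection, #{M_17 ≥ 15} = #{S_17 ≥ 15} + #{S_17 ≥ 16} = 18 + 1 = 19.
#{M_17 ≥ 16} = #{S_17 ≥ 16} + #{S_17 ≥ 17} = 1 + 1 = 2.
#{M_17 = 15} = 19 - 2 = 17.
P(M_17 = 15) = 17/131072 = 17/131072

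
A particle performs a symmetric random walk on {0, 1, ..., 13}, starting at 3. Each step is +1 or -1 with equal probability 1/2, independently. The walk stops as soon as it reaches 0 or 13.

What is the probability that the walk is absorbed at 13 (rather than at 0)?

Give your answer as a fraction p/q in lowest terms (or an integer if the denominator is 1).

Answer: 3/13

Derivation:
Symmetric walk (p = 1/2): the harmonic-function argument gives P(hit 13 before 0 | start at 3) = a/N.
P = 3/13 = 3/13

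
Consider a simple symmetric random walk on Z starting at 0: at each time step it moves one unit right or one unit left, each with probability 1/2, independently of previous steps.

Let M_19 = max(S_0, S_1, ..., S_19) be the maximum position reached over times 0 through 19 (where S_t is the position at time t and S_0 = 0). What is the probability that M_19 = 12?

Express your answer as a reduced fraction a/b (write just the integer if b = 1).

Let M_19 = max(S_0,...,S_19). Use the reflection principle: for j ≥ 1, #{paths with M_19 ≥ j} = #{S_19 ≥ j} + #{S_19 ≥ j+1}.
By reflection, #{M_19 ≥ 12} = #{S_19 ≥ 12} + #{S_19 ≥ 13} = 1160 + 1160 = 2320.
#{M_19 ≥ 13} = #{S_19 ≥ 13} + #{S_19 ≥ 14} = 1160 + 191 = 1351.
#{M_19 = 12} = 2320 - 1351 = 969.
P(M_19 = 12) = 969/524288 = 969/524288

Answer: 969/524288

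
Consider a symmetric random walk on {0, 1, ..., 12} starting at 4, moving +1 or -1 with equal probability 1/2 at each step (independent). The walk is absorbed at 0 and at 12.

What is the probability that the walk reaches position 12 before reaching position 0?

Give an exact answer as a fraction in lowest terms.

Symmetric walk (p = 1/2): the harmonic-function argument gives P(hit 12 before 0 | start at 4) = a/N.
P = 4/12 = 1/3

Answer: 1/3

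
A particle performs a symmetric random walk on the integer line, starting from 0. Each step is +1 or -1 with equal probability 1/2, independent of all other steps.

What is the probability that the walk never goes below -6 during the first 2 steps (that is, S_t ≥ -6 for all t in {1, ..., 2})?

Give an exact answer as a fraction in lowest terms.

Answer: 1

Derivation:
Let f(t,s) = #length-t paths at position s with S_1..S_t all ≥ -6.
f(t,s) = f(t-1,s-1) + f(t-1,s+1) for s ≥ -6; f(t,s) = 0 for s < -6.
t=0: f(0,0)=1
t=1: f(1,-1)=1 f(1,1)=1
t=2: f(2,-2)=1 f(2,0)=2 f(2,2)=1
Σ_s f(2,s) = 4
P = 4/4 = 1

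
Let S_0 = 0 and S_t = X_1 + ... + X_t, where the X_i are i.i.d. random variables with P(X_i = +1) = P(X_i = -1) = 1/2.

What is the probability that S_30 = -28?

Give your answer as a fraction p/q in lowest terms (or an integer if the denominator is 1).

To reach position -28 after 30 steps: need 1 step of +1 and 29 of -1.
Favorable paths: C(30,1) = 30
Total paths: 2^30 = 1073741824
P = 30/1073741824 = 15/536870912

Answer: 15/536870912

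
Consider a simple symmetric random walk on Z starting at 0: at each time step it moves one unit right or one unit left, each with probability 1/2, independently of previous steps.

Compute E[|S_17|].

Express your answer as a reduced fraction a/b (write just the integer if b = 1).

S_17 takes values m ≡ 1 (mod 2) with |m| ≤ 17; P(S_17=m) = C(17,(17+m)/2)/2^17.
Total paths: 2^17 = 131072
Distribution: P(S=-17)=1/131072, P(S=-15)=17/131072, P(S=-13)=136/131072, P(S=-11)=680/131072, P(S=-9)=2380/131072, P(S=-7)=6188/131072, P(S=-5)=12376/131072, P(S=-3)=19448/131072, P(S=-1)=24310/131072, P(S=1)=24310/131072, P(S=3)=19448/131072, P(S=5)=12376/131072, P(S=7)=6188/131072, P(S=9)=2380/131072, P(S=11)=680/131072, P(S=13)=136/131072, P(S=15)=17/131072, P(S=17)=1/131072
E[|S_17|] = Σ_m |m|·P(S_17=m) = 437580/131072 = 109395/32768

Answer: 109395/32768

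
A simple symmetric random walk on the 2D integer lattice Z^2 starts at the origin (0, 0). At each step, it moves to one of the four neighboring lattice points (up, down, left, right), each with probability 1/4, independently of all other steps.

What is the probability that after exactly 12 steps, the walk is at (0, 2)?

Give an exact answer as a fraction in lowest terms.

Answer: 9801/262144

Derivation:
Let h be the number of horizontal steps (so 12-h are vertical). To end at (0,2) need (h+0)/2 right-steps and ((12-h)+2)/2 up-steps.
Sum over h with 0 ≤ h ≤ 10, h ≡ 0 (mod 2), 12-h ≡ 0 (mod 2):
h=0: C(12,0)·C(0,0)·C(12,7) = 1·1·792 = 792
h=2: C(12,2)·C(2,1)·C(10,6) = 66·2·210 = 27720
h=4: C(12,4)·C(4,2)·C(8,5) = 495·6·56 = 166320
h=6: C(12,6)·C(6,3)·C(6,4) = 924·20·15 = 277200
h=8: C(12,8)·C(8,4)·C(4,3) = 495·70·4 = 138600
h=10: C(12,10)·C(10,5)·C(2,2) = 66·252·1 = 16632
Total favorable: 627264
Total paths: 4^12 = 16777216
P = 627264/16777216 = 9801/262144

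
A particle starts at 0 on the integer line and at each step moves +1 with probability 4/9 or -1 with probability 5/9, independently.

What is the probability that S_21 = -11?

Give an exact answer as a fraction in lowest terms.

Answer: 353281250000000000/12157665459056928801

Derivation:
To reach position -11 after 21 steps: need 5 steps of +1 and 16 steps of -1.
Number of such sequences: C(21,5) = 20349
Each has probability (4/9)^5 · (5/9)^16 = 156250000000000/109418989131512359209
P = 20349 · 156250000000000/109418989131512359209 = 353281250000000000/12157665459056928801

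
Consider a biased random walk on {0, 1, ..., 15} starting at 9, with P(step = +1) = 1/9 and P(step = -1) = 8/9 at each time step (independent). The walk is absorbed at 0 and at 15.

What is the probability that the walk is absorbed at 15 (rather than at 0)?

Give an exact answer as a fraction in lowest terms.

Biased walk: p = 1/9, q = 8/9, r = q/p = 8
Gambler's ruin: P(hit 15 before 0 | start at 9) = (1 - r^a)/(1 - r^N)
r^9 = 134217728; r^15 = 35184372088832
P = (1 - 134217728) / (1 - 35184372088832) = -134217727 / -35184372088831 = 262657/68853957121

Answer: 262657/68853957121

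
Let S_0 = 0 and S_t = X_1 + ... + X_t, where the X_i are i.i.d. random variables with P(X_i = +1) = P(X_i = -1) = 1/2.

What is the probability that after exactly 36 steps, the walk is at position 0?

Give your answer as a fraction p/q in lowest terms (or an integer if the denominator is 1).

Answer: 2268783825/17179869184

Derivation:
To return to 0 after 36 steps: need exactly 18 steps of +1 and 18 of -1.
Favorable paths: C(36,18) = 9075135300
Total paths: 2^36 = 68719476736
P = 9075135300/68719476736 = 2268783825/17179869184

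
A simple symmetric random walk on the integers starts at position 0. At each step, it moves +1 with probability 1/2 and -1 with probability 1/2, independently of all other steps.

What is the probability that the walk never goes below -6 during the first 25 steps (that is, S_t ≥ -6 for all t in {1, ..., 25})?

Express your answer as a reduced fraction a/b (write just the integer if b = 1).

Let f(t,s) = #length-t paths at position s with S_1..S_t all ≥ -6.
f(t,s) = f(t-1,s-1) + f(t-1,s+1) for s ≥ -6; f(t,s) = 0 for s < -6.
t=0: f(0,0)=1
t=1: f(1,-1)=1 f(1,1)=1
t=2: f(2,-2)=1 f(2,0)=2 f(2,2)=1
t=3: f(3,-3)=1 f(3,-1)=3 f(3,1)=3 f(3,3)=1
t=4: f(4,-4)=1 f(4,-2)=4 f(4,0)=6 f(4,2)=4 f(4,4)=1
t=5: f(5,-5)=1 f(5,-3)=5 f(5,-1)=10 f(5,1)=10 f(5,3)=5 f(5,5)=1
t=6: f(6,-6)=1 f(6,-4)=6 f(6,-2)=15 f(6,0)=20 f(6,2)=15 f(6,4)=6 f(6,6)=1
t=7: f(7,-5)=7 f(7,-3)=21 f(7,-1)=35 f(7,1)=35 f(7,3)=21 f(7,5)=7 f(7,7)=1
t=8: f(8,-6)=7 f(8,-4)=28 f(8,-2)=56 f(8,0)=70 f(8,2)=56 f(8,4)=28 f(8,6)=8 f(8,8)=1
t=9: f(9,-5)=35 f(9,-3)=84 f(9,-1)=126 f(9,1)=126 f(9,3)=84 f(9,5)=36 f(9,7)=9 f(9,9)=1
t=10: f(10,-6)=35 f(10,-4)=119 f(10,-2)=210 f(10,0)=252 f(10,2)=210 f(10,4)=120 f(10,6)=45 f(10,8)=10 f(10,10)=1
t=11: f(11,-5)=154 f(11,-3)=329 f(11,-1)=462 f(11,1)=462 f(11,3)=330 f(11,5)=165 f(11,7)=55 f(11,9)=11 f(11,11)=1
t=12: f(12,-6)=154 f(12,-4)=483 f(12,-2)=791 f(12,0)=924 f(12,2)=792 f(12,4)=495 f(12,6)=220 f(12,8)=66 f(12,10)=12 f(12,12)=1
t=13: f(13,-5)=637 f(13,-3)=1274 f(13,-1)=1715 f(13,1)=1716 f(13,3)=1287 f(13,5)=715 f(13,7)=286 f(13,9)=78 f(13,11)=13 f(13,13)=1
t=14: f(14,-6)=637 f(14,-4)=1911 f(14,-2)=2989 f(14,0)=3431 f(14,2)=3003 f(14,4)=2002 f(14,6)=1001 f(14,8)=364 f(14,10)=91 f(14,12)=14 f(14,14)=1
t=15: f(15,-5)=2548 f(15,-3)=4900 f(15,-1)=6420 f(15,1)=6434 f(15,3)=5005 f(15,5)=3003 f(15,7)=1365 f(15,9)=455 f(15,11)=105 f(15,13)=15 f(15,15)=1
t=16: f(16,-6)=2548 f(16,-4)=7448 f(16,-2)=11320 f(16,0)=12854 f(16,2)=11439 f(16,4)=8008 f(16,6)=4368 f(16,8)=1820 f(16,10)=560 f(16,12)=120 f(16,14)=16 f(16,16)=1
t=17: f(17,-5)=9996 f(17,-3)=18768 f(17,-1)=24174 f(17,1)=24293 f(17,3)=19447 f(17,5)=12376 f(17,7)=6188 f(17,9)=2380 f(17,11)=680 f(17,13)=136 f(17,15)=17 f(17,17)=1
t=18: f(18,-6)=9996 f(18,-4)=28764 f(18,-2)=42942 f(18,0)=48467 f(18,2)=43740 f(18,4)=31823 f(18,6)=18564 f(18,8)=8568 f(18,10)=3060 f(18,12)=816 f(18,14)=153 f(18,16)=18 f(18,18)=1
t=19: f(19,-5)=38760 f(19,-3)=71706 f(19,-1)=91409 f(19,1)=92207 f(19,3)=75563 f(19,5)=50387 f(19,7)=27132 f(19,9)=11628 f(19,11)=3876 f(19,13)=969 f(19,15)=171 f(19,17)=19 f(19,19)=1
t=20: f(20,-6)=38760 f(20,-4)=110466 f(20,-2)=163115 f(20,0)=183616 f(20,2)=167770 f(20,4)=125950 f(20,6)=77519 f(20,8)=38760 f(20,10)=15504 f(20,12)=4845 f(20,14)=1140 f(20,16)=190 f(20,18)=20 f(20,20)=1
t=21: f(21,-5)=149226 f(21,-3)=273581 f(21,-1)=346731 f(21,1)=351386 f(21,3)=293720 f(21,5)=203469 f(21,7)=116279 f(21,9)=54264 f(21,11)=20349 f(21,13)=5985 f(21,15)=1330 f(21,17)=210 f(21,19)=21 f(21,21)=1
t=22: f(22,-6)=149226 f(22,-4)=422807 f(22,-2)=620312 f(22,0)=698117 f(22,2)=645106 f(22,4)=497189 f(22,6)=319748 f(22,8)=170543 f(22,10)=74613 f(22,12)=26334 f(22,14)=7315 f(22,16)=1540 f(22,18)=231 f(22,20)=22 f(22,22)=1
t=23: f(23,-5)=572033 f(23,-3)=1043119 f(23,-1)=1318429 f(23,1)=1343223 f(23,3)=1142295 f(23,5)=816937 f(23,7)=490291 f(23,9)=245156 f(23,11)=100947 f(23,13)=33649 f(23,15)=8855 f(23,17)=1771 f(23,19)=253 f(23,21)=23 f(23,23)=1
t=24: f(24,-6)=572033 f(24,-4)=1615152 f(24,-2)=2361548 f(24,0)=2661652 f(24,2)=2485518 f(24,4)=1959232 f(24,6)=1307228 f(24,8)=735447 f(24,10)=346103 f(24,12)=134596 f(24,14)=42504 f(24,16)=10626 f(24,18)=2024 f(24,20)=276 f(24,22)=24 f(24,24)=1
t=25: f(25,-5)=2187185 f(25,-3)=3976700 f(25,-1)=5023200 f(25,1)=5147170 f(25,3)=4444750 f(25,5)=3266460 f(25,7)=2042675 f(25,9)=1081550 f(25,11)=480699 f(25,13)=177100 f(25,15)=53130 f(25,17)=12650 f(25,19)=2300 f(25,21)=300 f(25,23)=25 f(25,25)=1
Σ_s f(25,s) = 27895895
P = 27895895/33554432 = 27895895/33554432

Answer: 27895895/33554432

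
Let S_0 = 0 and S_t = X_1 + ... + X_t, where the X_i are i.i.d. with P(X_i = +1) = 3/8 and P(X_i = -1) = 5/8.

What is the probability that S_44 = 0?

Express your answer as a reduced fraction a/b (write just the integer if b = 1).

To be at 0 after 44 steps: need exactly 22 steps of +1 and 22 of -1.
Number of such sequences: C(44,22) = 2104098963720
Each has probability (3/8)^22 · (5/8)^22 = 74818276426792144775390625/5444517870735015415413993718908291383296
P = 2104098963720 · 74818276426792144775390625/5444517870735015415413993718908291383296 = 19678132237116232033216953277587890625/680564733841876926926749214863536422912

Answer: 19678132237116232033216953277587890625/680564733841876926926749214863536422912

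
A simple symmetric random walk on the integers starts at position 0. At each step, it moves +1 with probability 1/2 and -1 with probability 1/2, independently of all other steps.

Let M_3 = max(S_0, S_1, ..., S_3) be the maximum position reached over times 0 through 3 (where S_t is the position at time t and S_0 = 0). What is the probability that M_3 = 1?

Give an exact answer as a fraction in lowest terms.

Answer: 3/8

Derivation:
Let M_3 = max(S_0,...,S_3). Use the reflection principle: for j ≥ 1, #{paths with M_3 ≥ j} = #{S_3 ≥ j} + #{S_3 ≥ j+1}.
By reflection, #{M_3 ≥ 1} = #{S_3 ≥ 1} + #{S_3 ≥ 2} = 4 + 1 = 5.
#{M_3 ≥ 2} = #{S_3 ≥ 2} + #{S_3 ≥ 3} = 1 + 1 = 2.
#{M_3 = 1} = 5 - 2 = 3.
P(M_3 = 1) = 3/8 = 3/8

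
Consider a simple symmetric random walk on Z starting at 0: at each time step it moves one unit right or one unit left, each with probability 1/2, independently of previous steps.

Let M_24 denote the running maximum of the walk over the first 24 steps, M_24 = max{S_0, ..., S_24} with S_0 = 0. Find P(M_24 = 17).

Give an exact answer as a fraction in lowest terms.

Let M_24 = max(S_0,...,S_24). Use the reflection principle: for j ≥ 1, #{paths with M_24 ≥ j} = #{S_24 ≥ j} + #{S_24 ≥ j+1}.
By reflection, #{M_24 ≥ 17} = #{S_24 ≥ 17} + #{S_24 ≥ 18} = 2325 + 2325 = 4650.
#{M_24 ≥ 18} = #{S_24 ≥ 18} + #{S_24 ≥ 19} = 2325 + 301 = 2626.
#{M_24 = 17} = 4650 - 2626 = 2024.
P(M_24 = 17) = 2024/16777216 = 253/2097152

Answer: 253/2097152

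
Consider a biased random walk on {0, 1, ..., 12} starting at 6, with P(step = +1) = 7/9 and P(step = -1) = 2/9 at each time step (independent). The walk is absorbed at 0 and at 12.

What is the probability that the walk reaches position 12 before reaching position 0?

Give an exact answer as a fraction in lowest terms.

Answer: 117649/117713

Derivation:
Biased walk: p = 7/9, q = 2/9, r = q/p = 2/7
Gambler's ruin: P(hit 12 before 0 | start at 6) = (1 - r^a)/(1 - r^N)
r^6 = 64/117649; r^12 = 4096/13841287201
P = (1 - 64/117649) / (1 - 4096/13841287201) = 117585/117649 / 13841283105/13841287201 = 117649/117713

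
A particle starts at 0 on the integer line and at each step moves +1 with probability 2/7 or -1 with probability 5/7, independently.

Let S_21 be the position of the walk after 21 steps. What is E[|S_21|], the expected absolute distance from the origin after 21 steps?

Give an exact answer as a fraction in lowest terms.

S_21 takes values m ≡ 1 (mod 2) with |m| ≤ 21; P(S_21=m) = C(21,(21+m)/2) · (2/7)^((21+m)/2) · (5/7)^((21-m)/2).
Distribution: P(S=-21)=476837158203125/558545864083284007, P(S=-19)=572204589843750/79792266297612001, P(S=-17)=2288818359375000/79792266297612001, P(S=-15)=5798339843750000/79792266297612001, P(S=-13)=10437011718750000/79792266297612001, P(S=-11)=14194335937500000/79792266297612001, P(S=-9)=15140625000000000/79792266297612001, P(S=-7)=90843750000000000/558545864083284007, P(S=-5)=9084375000000000/79792266297612001, P(S=-3)=5248750000000000/79792266297612001, P(S=-1)=2519400000000000/79792266297612001, P(S=1)=1007760000000000/79792266297612001, P(S=3)=335920000000000/79792266297612001, P(S=5)=93024000000000/79792266297612001, P(S=7)=148838400000000/558545864083284007, P(S=9)=3969024000000/79792266297612001, P(S=11)=595353600000/79792266297612001, P(S=13)=70041600000/79792266297612001, P(S=15)=6225920000/79792266297612001, P(S=17)=393216000/79792266297612001, P(S=19)=15728640/79792266297612001, P(S=21)=2097152/558545864083284007
E[|S_21|] = Σ_m |m|·P(S_21=m) = 103353702218360463/11398895185373143

Answer: 103353702218360463/11398895185373143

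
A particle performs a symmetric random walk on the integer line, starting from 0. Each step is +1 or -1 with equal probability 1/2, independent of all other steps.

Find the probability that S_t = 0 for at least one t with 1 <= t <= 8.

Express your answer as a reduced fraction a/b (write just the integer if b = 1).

Answer: 93/128

Derivation:
Count via complement. Let g(t,s) = #length-t paths at position s with S_1..S_t all ≠ 0.
g(t,s) = g(t-1,s-1) + g(t-1,s+1) for s ≠ 0; g(t,0) = 0.
t=0: g(0,0)=1
t=1: g(1,-1)=1 g(1,1)=1
t=2: g(2,-2)=1 g(2,2)=1
t=3: g(3,-3)=1 g(3,-1)=1 g(3,1)=1 g(3,3)=1
t=4: g(4,-4)=1 g(4,-2)=2 g(4,2)=2 g(4,4)=1
t=5: g(5,-5)=1 g(5,-3)=3 g(5,-1)=2 g(5,1)=2 g(5,3)=3 g(5,5)=1
t=6: g(6,-6)=1 g(6,-4)=4 g(6,-2)=5 g(6,2)=5 g(6,4)=4 g(6,6)=1
t=7: g(7,-7)=1 g(7,-5)=5 g(7,-3)=9 g(7,-1)=5 g(7,1)=5 g(7,3)=9 g(7,5)=5 g(7,7)=1
t=8: g(8,-8)=1 g(8,-6)=6 g(8,-4)=14 g(8,-2)=14 g(8,2)=14 g(8,4)=14 g(8,6)=6 g(8,8)=1
Paths never hitting 0: Σ_s g(8,s) = 70
Paths hitting 0: 2^8 - 70 = 186
P = 186/256 = 93/128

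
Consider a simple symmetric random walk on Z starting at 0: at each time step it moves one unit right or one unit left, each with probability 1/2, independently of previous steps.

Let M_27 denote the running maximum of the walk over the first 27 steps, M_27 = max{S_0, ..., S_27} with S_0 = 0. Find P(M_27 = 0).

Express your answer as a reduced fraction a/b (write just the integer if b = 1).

Let M_27 = max(S_0,...,S_27). Use the reflection principle: for j ≥ 1, #{paths with M_27 ≥ j} = #{S_27 ≥ j} + #{S_27 ≥ j+1}.
P(M_27 ≥ 0) = 1 since S_0 = 0, so #{M_27 ≥ 0} = 134217728.
#{M_27 ≥ 1} = #{S_27 ≥ 1} + #{S_27 ≥ 2} = 67108864 + 47050564 = 114159428.
#{M_27 = 0} = 134217728 - 114159428 = 20058300.
P(M_27 = 0) = 20058300/134217728 = 5014575/33554432

Answer: 5014575/33554432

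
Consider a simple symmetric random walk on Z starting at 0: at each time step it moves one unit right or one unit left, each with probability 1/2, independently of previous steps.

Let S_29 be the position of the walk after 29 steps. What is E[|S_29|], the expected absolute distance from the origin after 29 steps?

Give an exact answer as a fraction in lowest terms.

Answer: 145422675/33554432

Derivation:
S_29 takes values m ≡ 1 (mod 2) with |m| ≤ 29; P(S_29=m) = C(29,(29+m)/2)/2^29.
Total paths: 2^29 = 536870912
Distribution: P(S=-29)=1/536870912, P(S=-27)=29/536870912, P(S=-25)=406/536870912, P(S=-23)=3654/536870912, P(S=-21)=23751/536870912, P(S=-19)=118755/536870912, P(S=-17)=475020/536870912, P(S=-15)=1560780/536870912, P(S=-13)=4292145/536870912, P(S=-11)=10015005/536870912, P(S=-9)=20030010/536870912, P(S=-7)=34597290/536870912, P(S=-5)=51895935/536870912, P(S=-3)=67863915/536870912, P(S=-1)=77558760/536870912, P(S=1)=77558760/536870912, P(S=3)=67863915/536870912, P(S=5)=51895935/536870912, P(S=7)=34597290/536870912, P(S=9)=20030010/536870912, P(S=11)=10015005/536870912, P(S=13)=4292145/536870912, P(S=15)=1560780/536870912, P(S=17)=475020/536870912, P(S=19)=118755/536870912, P(S=21)=23751/536870912, P(S=23)=3654/536870912, P(S=25)=406/536870912, P(S=27)=29/536870912, P(S=29)=1/536870912
E[|S_29|] = Σ_m |m|·P(S_29=m) = 2326762800/536870912 = 145422675/33554432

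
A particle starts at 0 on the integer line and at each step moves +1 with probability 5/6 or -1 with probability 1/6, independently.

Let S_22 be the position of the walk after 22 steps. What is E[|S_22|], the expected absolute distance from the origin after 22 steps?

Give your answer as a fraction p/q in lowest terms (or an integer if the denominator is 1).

Answer: 120655401604874917/8226356490141696

Derivation:
S_22 takes values m ≡ 0 (mod 2) with |m| ≤ 22; P(S_22=m) = C(22,(22+m)/2) · (5/6)^((22+m)/2) · (1/6)^((22-m)/2).
Distribution: P(S=-22)=1/131621703842267136, P(S=-20)=55/65810851921133568, P(S=-18)=1925/43873901280755712, P(S=-16)=48125/32905425960566784, P(S=-14)=4571875/131621703842267136, P(S=-12)=4571875/7312316880125952, P(S=-10)=388609375/43873901280755712, P(S=-8)=277578125/2742118830047232, P(S=-6)=6939453125/7312316880125952, P(S=-4)=242880859375/32905425960566784, P(S=-2)=3157451171875/65810851921133568, P(S=0)=1435205078125/5484237660094464, P(S=2)=78936279296875/65810851921133568, P(S=4)=151800537109375/32905425960566784, P(S=6)=108428955078125/7312316880125952, P(S=8)=108428955078125/2742118830047232, P(S=10)=3795013427734375/43873901280755712, P(S=12)=1116180419921875/7312316880125952, P(S=14)=27904510498046875/131621703842267136, P(S=16)=7343292236328125/32905425960566784, P(S=18)=7343292236328125/43873901280755712, P(S=20)=5245208740234375/65810851921133568, P(S=22)=2384185791015625/131621703842267136
E[|S_22|] = Σ_m |m|·P(S_22=m) = 120655401604874917/8226356490141696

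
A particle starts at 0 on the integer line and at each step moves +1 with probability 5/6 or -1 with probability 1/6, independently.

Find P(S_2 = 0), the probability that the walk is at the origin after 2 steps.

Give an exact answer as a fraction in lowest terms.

Answer: 5/18

Derivation:
To be at 0 after 2 steps: need exactly 1 step of +1 and 1 of -1.
Number of such sequences: C(2,1) = 2
Each has probability (5/6)^1 · (1/6)^1 = 5/36
P = 2 · 5/36 = 5/18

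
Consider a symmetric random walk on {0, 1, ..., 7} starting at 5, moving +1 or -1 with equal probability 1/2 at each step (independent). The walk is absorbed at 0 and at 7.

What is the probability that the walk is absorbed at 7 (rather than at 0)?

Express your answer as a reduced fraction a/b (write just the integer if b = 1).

Answer: 5/7

Derivation:
Symmetric walk (p = 1/2): the harmonic-function argument gives P(hit 7 before 0 | start at 5) = a/N.
P = 5/7 = 5/7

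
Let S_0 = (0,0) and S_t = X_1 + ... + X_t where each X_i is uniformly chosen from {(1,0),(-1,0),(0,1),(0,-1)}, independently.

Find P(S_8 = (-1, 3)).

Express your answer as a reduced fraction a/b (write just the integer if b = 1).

Let h be the number of horizontal steps (so 8-h are vertical). To end at (-1,3) need (h-1)/2 right-steps and ((8-h)+3)/2 up-steps.
Sum over h with 1 ≤ h ≤ 5, h ≡ 1 (mod 2), 8-h ≡ 1 (mod 2):
h=1: C(8,1)·C(1,0)·C(7,5) = 8·1·21 = 168
h=3: C(8,3)·C(3,1)·C(5,4) = 56·3·5 = 840
h=5: C(8,5)·C(5,2)·C(3,3) = 56·10·1 = 560
Total favorable: 1568
Total paths: 4^8 = 65536
P = 1568/65536 = 49/2048

Answer: 49/2048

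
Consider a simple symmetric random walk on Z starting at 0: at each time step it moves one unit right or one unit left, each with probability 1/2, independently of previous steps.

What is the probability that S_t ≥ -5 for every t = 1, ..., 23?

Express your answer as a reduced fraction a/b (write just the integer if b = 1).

Let f(t,s) = #length-t paths at position s with S_1..S_t all ≥ -5.
f(t,s) = f(t-1,s-1) + f(t-1,s+1) for s ≥ -5; f(t,s) = 0 for s < -5.
t=0: f(0,0)=1
t=1: f(1,-1)=1 f(1,1)=1
t=2: f(2,-2)=1 f(2,0)=2 f(2,2)=1
t=3: f(3,-3)=1 f(3,-1)=3 f(3,1)=3 f(3,3)=1
t=4: f(4,-4)=1 f(4,-2)=4 f(4,0)=6 f(4,2)=4 f(4,4)=1
t=5: f(5,-5)=1 f(5,-3)=5 f(5,-1)=10 f(5,1)=10 f(5,3)=5 f(5,5)=1
t=6: f(6,-4)=6 f(6,-2)=15 f(6,0)=20 f(6,2)=15 f(6,4)=6 f(6,6)=1
t=7: f(7,-5)=6 f(7,-3)=21 f(7,-1)=35 f(7,1)=35 f(7,3)=21 f(7,5)=7 f(7,7)=1
t=8: f(8,-4)=27 f(8,-2)=56 f(8,0)=70 f(8,2)=56 f(8,4)=28 f(8,6)=8 f(8,8)=1
t=9: f(9,-5)=27 f(9,-3)=83 f(9,-1)=126 f(9,1)=126 f(9,3)=84 f(9,5)=36 f(9,7)=9 f(9,9)=1
t=10: f(10,-4)=110 f(10,-2)=209 f(10,0)=252 f(10,2)=210 f(10,4)=120 f(10,6)=45 f(10,8)=10 f(10,10)=1
t=11: f(11,-5)=110 f(11,-3)=319 f(11,-1)=461 f(11,1)=462 f(11,3)=330 f(11,5)=165 f(11,7)=55 f(11,9)=11 f(11,11)=1
t=12: f(12,-4)=429 f(12,-2)=780 f(12,0)=923 f(12,2)=792 f(12,4)=495 f(12,6)=220 f(12,8)=66 f(12,10)=12 f(12,12)=1
t=13: f(13,-5)=429 f(13,-3)=1209 f(13,-1)=1703 f(13,1)=1715 f(13,3)=1287 f(13,5)=715 f(13,7)=286 f(13,9)=78 f(13,11)=13 f(13,13)=1
t=14: f(14,-4)=1638 f(14,-2)=2912 f(14,0)=3418 f(14,2)=3002 f(14,4)=2002 f(14,6)=1001 f(14,8)=364 f(14,10)=91 f(14,12)=14 f(14,14)=1
t=15: f(15,-5)=1638 f(15,-3)=4550 f(15,-1)=6330 f(15,1)=6420 f(15,3)=5004 f(15,5)=3003 f(15,7)=1365 f(15,9)=455 f(15,11)=105 f(15,13)=15 f(15,15)=1
t=16: f(16,-4)=6188 f(16,-2)=10880 f(16,0)=12750 f(16,2)=11424 f(16,4)=8007 f(16,6)=4368 f(16,8)=1820 f(16,10)=560 f(16,12)=120 f(16,14)=16 f(16,16)=1
t=17: f(17,-5)=6188 f(17,-3)=17068 f(17,-1)=23630 f(17,1)=24174 f(17,3)=19431 f(17,5)=12375 f(17,7)=6188 f(17,9)=2380 f(17,11)=680 f(17,13)=136 f(17,15)=17 f(17,17)=1
t=18: f(18,-4)=23256 f(18,-2)=40698 f(18,0)=47804 f(18,2)=43605 f(18,4)=31806 f(18,6)=18563 f(18,8)=8568 f(18,10)=3060 f(18,12)=816 f(18,14)=153 f(18,16)=18 f(18,18)=1
t=19: f(19,-5)=23256 f(19,-3)=63954 f(19,-1)=88502 f(19,1)=91409 f(19,3)=75411 f(19,5)=50369 f(19,7)=27131 f(19,9)=11628 f(19,11)=3876 f(19,13)=969 f(19,15)=171 f(19,17)=19 f(19,19)=1
t=20: f(20,-4)=87210 f(20,-2)=152456 f(20,0)=179911 f(20,2)=166820 f(20,4)=125780 f(20,6)=77500 f(20,8)=38759 f(20,10)=15504 f(20,12)=4845 f(20,14)=1140 f(20,16)=190 f(20,18)=20 f(20,20)=1
t=21: f(21,-5)=87210 f(21,-3)=239666 f(21,-1)=332367 f(21,1)=346731 f(21,3)=292600 f(21,5)=203280 f(21,7)=116259 f(21,9)=54263 f(21,11)=20349 f(21,13)=5985 f(21,15)=1330 f(21,17)=210 f(21,19)=21 f(21,21)=1
t=22: f(22,-4)=326876 f(22,-2)=572033 f(22,0)=679098 f(22,2)=639331 f(22,4)=495880 f(22,6)=319539 f(22,8)=170522 f(22,10)=74612 f(22,12)=26334 f(22,14)=7315 f(22,16)=1540 f(22,18)=231 f(22,20)=22 f(22,22)=1
t=23: f(23,-5)=326876 f(23,-3)=898909 f(23,-1)=1251131 f(23,1)=1318429 f(23,3)=1135211 f(23,5)=815419 f(23,7)=490061 f(23,9)=245134 f(23,11)=100946 f(23,13)=33649 f(23,15)=8855 f(23,17)=1771 f(23,19)=253 f(23,21)=23 f(23,23)=1
Σ_s f(23,s) = 6626668
P = 6626668/8388608 = 1656667/2097152

Answer: 1656667/2097152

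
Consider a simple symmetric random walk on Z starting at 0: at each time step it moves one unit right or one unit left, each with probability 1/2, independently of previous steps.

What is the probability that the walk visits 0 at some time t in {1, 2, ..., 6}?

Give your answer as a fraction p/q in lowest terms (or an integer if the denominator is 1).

Answer: 11/16

Derivation:
Count via complement. Let g(t,s) = #length-t paths at position s with S_1..S_t all ≠ 0.
g(t,s) = g(t-1,s-1) + g(t-1,s+1) for s ≠ 0; g(t,0) = 0.
t=0: g(0,0)=1
t=1: g(1,-1)=1 g(1,1)=1
t=2: g(2,-2)=1 g(2,2)=1
t=3: g(3,-3)=1 g(3,-1)=1 g(3,1)=1 g(3,3)=1
t=4: g(4,-4)=1 g(4,-2)=2 g(4,2)=2 g(4,4)=1
t=5: g(5,-5)=1 g(5,-3)=3 g(5,-1)=2 g(5,1)=2 g(5,3)=3 g(5,5)=1
t=6: g(6,-6)=1 g(6,-4)=4 g(6,-2)=5 g(6,2)=5 g(6,4)=4 g(6,6)=1
Paths never hitting 0: Σ_s g(6,s) = 20
Paths hitting 0: 2^6 - 20 = 44
P = 44/64 = 11/16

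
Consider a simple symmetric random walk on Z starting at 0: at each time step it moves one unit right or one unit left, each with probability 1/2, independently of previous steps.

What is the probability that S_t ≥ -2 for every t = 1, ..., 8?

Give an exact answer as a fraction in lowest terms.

Let f(t,s) = #length-t paths at position s with S_1..S_t all ≥ -2.
f(t,s) = f(t-1,s-1) + f(t-1,s+1) for s ≥ -2; f(t,s) = 0 for s < -2.
t=0: f(0,0)=1
t=1: f(1,-1)=1 f(1,1)=1
t=2: f(2,-2)=1 f(2,0)=2 f(2,2)=1
t=3: f(3,-1)=3 f(3,1)=3 f(3,3)=1
t=4: f(4,-2)=3 f(4,0)=6 f(4,2)=4 f(4,4)=1
t=5: f(5,-1)=9 f(5,1)=10 f(5,3)=5 f(5,5)=1
t=6: f(6,-2)=9 f(6,0)=19 f(6,2)=15 f(6,4)=6 f(6,6)=1
t=7: f(7,-1)=28 f(7,1)=34 f(7,3)=21 f(7,5)=7 f(7,7)=1
t=8: f(8,-2)=28 f(8,0)=62 f(8,2)=55 f(8,4)=28 f(8,6)=8 f(8,8)=1
Σ_s f(8,s) = 182
P = 182/256 = 91/128

Answer: 91/128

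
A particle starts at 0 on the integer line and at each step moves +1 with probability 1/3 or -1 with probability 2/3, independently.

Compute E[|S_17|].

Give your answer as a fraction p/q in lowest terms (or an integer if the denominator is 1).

Answer: 85632247/14348907

Derivation:
S_17 takes values m ≡ 1 (mod 2) with |m| ≤ 17; P(S_17=m) = C(17,(17+m)/2) · (1/3)^((17+m)/2) · (2/3)^((17-m)/2).
Distribution: P(S=-17)=131072/129140163, P(S=-15)=1114112/129140163, P(S=-13)=4456448/129140163, P(S=-11)=11141120/129140163, P(S=-9)=19496960/129140163, P(S=-7)=25346048/129140163, P(S=-5)=25346048/129140163, P(S=-3)=19914752/129140163, P(S=-1)=12446720/129140163, P(S=1)=6223360/129140163, P(S=3)=2489344/129140163, P(S=5)=792064/129140163, P(S=7)=198016/129140163, P(S=9)=38080/129140163, P(S=11)=5440/129140163, P(S=13)=544/129140163, P(S=15)=34/129140163, P(S=17)=1/129140163
E[|S_17|] = Σ_m |m|·P(S_17=m) = 85632247/14348907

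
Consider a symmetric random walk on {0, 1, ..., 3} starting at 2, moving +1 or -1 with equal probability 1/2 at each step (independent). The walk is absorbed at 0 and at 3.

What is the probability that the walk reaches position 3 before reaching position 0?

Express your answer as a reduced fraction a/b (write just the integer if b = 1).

Answer: 2/3

Derivation:
Symmetric walk (p = 1/2): the harmonic-function argument gives P(hit 3 before 0 | start at 2) = a/N.
P = 2/3 = 2/3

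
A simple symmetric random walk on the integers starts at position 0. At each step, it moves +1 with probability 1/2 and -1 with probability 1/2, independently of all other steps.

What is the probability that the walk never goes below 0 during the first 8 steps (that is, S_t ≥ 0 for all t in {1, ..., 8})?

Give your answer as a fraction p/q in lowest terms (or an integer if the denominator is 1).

Let f(t,s) = #length-t paths at position s with S_1..S_t all ≥ 0.
f(t,s) = f(t-1,s-1) + f(t-1,s+1) for s ≥ 0; f(t,s) = 0 for s < 0.
t=0: f(0,0)=1
t=1: f(1,1)=1
t=2: f(2,0)=1 f(2,2)=1
t=3: f(3,1)=2 f(3,3)=1
t=4: f(4,0)=2 f(4,2)=3 f(4,4)=1
t=5: f(5,1)=5 f(5,3)=4 f(5,5)=1
t=6: f(6,0)=5 f(6,2)=9 f(6,4)=5 f(6,6)=1
t=7: f(7,1)=14 f(7,3)=14 f(7,5)=6 f(7,7)=1
t=8: f(8,0)=14 f(8,2)=28 f(8,4)=20 f(8,6)=7 f(8,8)=1
Σ_s f(8,s) = 70
P = 70/256 = 35/128

Answer: 35/128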